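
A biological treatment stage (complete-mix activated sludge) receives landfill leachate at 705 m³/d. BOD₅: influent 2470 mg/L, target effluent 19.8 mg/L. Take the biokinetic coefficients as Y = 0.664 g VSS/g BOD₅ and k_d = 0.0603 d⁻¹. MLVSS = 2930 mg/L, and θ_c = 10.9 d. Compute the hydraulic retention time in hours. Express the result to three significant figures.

Steady-state biomass mass balance: V·X·(1 + k_d·θ_c) = Y·Q·(S₀ − S)·θ_c, so V = 0.664 × 705 × (2470 − 19.8) × 10.9 / [2930 × (1 + 0.0603 × 10.9)] = 1.25×10^7 / 4856 = 2575 m³.
τ = V/Q = 2575/705 = 3.652 d, or 87.65 h.

τ ≈ 87.6 h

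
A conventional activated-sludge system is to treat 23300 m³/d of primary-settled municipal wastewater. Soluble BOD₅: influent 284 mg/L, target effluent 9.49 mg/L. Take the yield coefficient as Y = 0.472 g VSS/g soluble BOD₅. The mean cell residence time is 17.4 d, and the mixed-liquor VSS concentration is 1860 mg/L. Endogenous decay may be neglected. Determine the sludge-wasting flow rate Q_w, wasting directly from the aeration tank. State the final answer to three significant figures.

V·X = Y·Q·ΔS·θ_c gives V = 0.472 × 23300 × (284 − 9.49) × 17.4 / 1860 = 28242 m³.
Wasting from the aeration tank: Q_w = V / θ_c = 28242 / 17.4 = 1623 m³/d.

Q_w ≈ 1620 m³/d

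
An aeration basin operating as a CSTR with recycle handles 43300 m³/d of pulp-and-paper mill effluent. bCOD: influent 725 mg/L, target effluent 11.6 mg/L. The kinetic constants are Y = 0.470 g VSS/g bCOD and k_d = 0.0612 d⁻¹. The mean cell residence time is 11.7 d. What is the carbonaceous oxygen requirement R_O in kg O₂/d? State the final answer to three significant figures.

Observed yield with endogenous decay: Y_obs = Y / (1 + k_d·θ_c) = 0.470 / (1 + 0.0612 × 11.7) = 0.470 / 1.716 = 0.2739 g VSS/g bCOD.
Substrate removed = Q·(S₀ − S) = 43300 m³/d × (725 − 11.6) g/m³ = 3.09×10^7 g/d = 30890 kg/d.
Net sludge production P_X = 0.2739 × 30890 = 8460 kg VSS/d.
R_O = Q·(S₀ − S) − 1.42·P_X = 30890 − 1.42 × 8460 = 18876 kg O₂/d.

R_O ≈ 18900 kg O₂/d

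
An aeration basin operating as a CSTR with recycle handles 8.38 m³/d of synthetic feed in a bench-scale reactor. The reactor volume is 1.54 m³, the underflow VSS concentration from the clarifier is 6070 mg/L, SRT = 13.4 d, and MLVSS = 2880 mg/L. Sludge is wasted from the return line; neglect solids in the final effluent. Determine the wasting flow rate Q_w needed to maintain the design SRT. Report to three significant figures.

Q_w ≈ 0.0545 m³/d

Wasting from the return line (neglecting effluent solids): Q_w = V·X / (θ_c·X_r) = 1.540 × 2880 / (13.4 × 6070) = 0.05453 m³/d.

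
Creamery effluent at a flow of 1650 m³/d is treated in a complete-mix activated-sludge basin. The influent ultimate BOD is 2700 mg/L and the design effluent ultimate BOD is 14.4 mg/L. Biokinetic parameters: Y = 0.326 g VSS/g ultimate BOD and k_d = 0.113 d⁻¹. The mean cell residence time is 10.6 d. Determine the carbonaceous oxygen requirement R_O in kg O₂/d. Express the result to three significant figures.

Correct the yield for decay: Y_obs = Y/(1 + k_d θ_c) = 0.326 / (1 + 0.113 × 10.6) = 0.326 / 2.198 = 0.1483.
Substrate removed = Q·(S₀ − S) = 1650 m³/d × (2700 − 14.4) g/m³ = 4.43×10^6 g/d = 4431 kg/d.
Biomass synthesised: P_X = Y_obs × 4431 = 657.3 kg VSS/d.
R_O = Q·ΔS − 1.42 P_X = 4431 − 933.3 = 3498 kg O₂/d.

R_O ≈ 3500 kg O₂/d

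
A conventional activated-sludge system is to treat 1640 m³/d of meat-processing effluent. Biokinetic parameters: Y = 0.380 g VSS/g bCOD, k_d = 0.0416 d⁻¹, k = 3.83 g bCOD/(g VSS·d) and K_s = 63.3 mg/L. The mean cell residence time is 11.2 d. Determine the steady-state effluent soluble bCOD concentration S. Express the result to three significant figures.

S ≈ 6.26 mg/L

Effluent substrate depends only on kinetics and SRT: S = K_s(1 + k_d θ_c) / [θ_c(Yk − k_d) − 1] = 63.3 × (1 + 0.0416 × 11.2) / [11.2 × (0.380 × 3.83 − 0.0416) − 1] = 92.79 / 14.83 = 6.255 mg/L.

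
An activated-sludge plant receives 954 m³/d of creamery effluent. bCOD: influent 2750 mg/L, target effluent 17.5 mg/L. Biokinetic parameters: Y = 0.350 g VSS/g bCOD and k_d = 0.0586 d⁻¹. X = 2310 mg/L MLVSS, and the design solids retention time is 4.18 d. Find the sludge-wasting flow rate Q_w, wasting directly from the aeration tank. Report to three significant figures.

Rearranging the biomass balance for a CMAS with decay, V = Y·Q·ΔS·θ_c / [X·(1+k_d θ_c)] = 0.350 × 954 × (2750 − 17.5) × 4.18 / [2310 × (1 + 0.0586 × 4.18)] = 3.81×10^6 / 2876 = 1326 m³.
Wasting from the aeration tank: Q_w = V / θ_c = 1326 / 4.18 = 317.3 m³/d.

Q_w ≈ 317 m³/d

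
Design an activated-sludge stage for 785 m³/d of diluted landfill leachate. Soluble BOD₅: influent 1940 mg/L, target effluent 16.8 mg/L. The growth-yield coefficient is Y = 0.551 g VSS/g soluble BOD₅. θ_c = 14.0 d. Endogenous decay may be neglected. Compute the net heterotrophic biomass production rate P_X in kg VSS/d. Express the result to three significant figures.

With endogenous decay neglected, the observed yield equals the true yield: Y_obs = Y = 0.551 g VSS/g soluble BOD₅.
Substrate removed = Q·(S₀ − S) = 785 m³/d × (1940 − 16.8) g/m³ = 1.51×10^6 g/d = 1510 kg/d.
Net biomass production P_X = Y_obs × Q·(S₀ − S) = 0.5510 × 1510 = 831.9 kg VSS/d.

P_X ≈ 832 kg VSS/d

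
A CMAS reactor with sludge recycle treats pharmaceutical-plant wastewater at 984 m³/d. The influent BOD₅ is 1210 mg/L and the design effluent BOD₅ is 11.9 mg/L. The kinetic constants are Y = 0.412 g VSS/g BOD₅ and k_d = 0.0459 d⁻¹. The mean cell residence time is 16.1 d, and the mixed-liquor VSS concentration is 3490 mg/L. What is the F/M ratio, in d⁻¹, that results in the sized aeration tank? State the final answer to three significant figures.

Steady-state biomass mass balance: V·X·(1 + k_d·θ_c) = Y·Q·(S₀ − S)·θ_c, so V = 0.412 × 984 × (1210 − 11.9) × 16.1 / [3490 × (1 + 0.0459 × 16.1)] = 7.82×10^6 / 6069 = 1289 m³.
Food-to-microorganism ratio F/M = Q S₀ / (V X) = 984 × 1210 / (1289 × 3490) = 0.2648 d⁻¹.

F/M ≈ 0.265 d⁻¹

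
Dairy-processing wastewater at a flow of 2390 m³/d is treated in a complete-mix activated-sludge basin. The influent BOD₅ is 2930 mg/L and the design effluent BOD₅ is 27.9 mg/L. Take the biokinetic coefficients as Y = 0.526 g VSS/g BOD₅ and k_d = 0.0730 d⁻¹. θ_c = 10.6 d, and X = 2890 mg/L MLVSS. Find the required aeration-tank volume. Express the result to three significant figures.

V ≈ 7540 m³

Steady-state biomass mass balance: V·X·(1 + k_d·θ_c) = Y·Q·(S₀ − S)·θ_c, so V = 0.526 × 2390 × (2930 − 27.9) × 10.6 / [2890 × (1 + 0.0730 × 10.6)] = 3.87×10^7 / 5126 = 7544 m³.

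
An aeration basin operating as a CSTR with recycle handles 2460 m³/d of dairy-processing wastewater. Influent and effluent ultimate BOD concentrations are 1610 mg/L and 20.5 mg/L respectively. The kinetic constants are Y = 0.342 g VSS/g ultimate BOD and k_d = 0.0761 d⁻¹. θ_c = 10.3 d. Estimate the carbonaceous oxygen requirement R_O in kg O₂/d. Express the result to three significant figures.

R_O ≈ 2850 kg O₂/d

Correct the yield for decay: Y_obs = Y/(1 + k_d θ_c) = 0.342 / (1 + 0.0761 × 10.3) = 0.342 / 1.784 = 0.1917.
Q·(S₀ − S) = 2460 × (1610 − 20.5) × 10⁻³ = 3910 kg/d removed.
Biomass synthesised: P_X = Y_obs × 3910 = 749.7 kg VSS/d.
R_O = Q·(S₀ − S) − 1.42·P_X = 3910 − 1.42 × 749.7 = 2846 kg O₂/d.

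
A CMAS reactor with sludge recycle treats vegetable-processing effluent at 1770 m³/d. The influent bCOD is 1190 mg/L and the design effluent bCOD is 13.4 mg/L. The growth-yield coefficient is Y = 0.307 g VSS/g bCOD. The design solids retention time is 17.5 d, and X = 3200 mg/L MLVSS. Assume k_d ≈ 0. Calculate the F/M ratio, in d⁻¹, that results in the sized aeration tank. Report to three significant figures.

F/M ≈ 0.188 d⁻¹

With k_d = 0 the design equation reduces to V = Y Q (S₀−S) θ_c / X = 0.307 × 1770 × (1190 − 13.4) × 17.5 / 3200 = 3496 m³.
F/M = Q·S₀ / (V·X) = 1770 × 1190 / (3496 × 3200) = 0.1883 g bCOD·(g VSS·d)⁻¹.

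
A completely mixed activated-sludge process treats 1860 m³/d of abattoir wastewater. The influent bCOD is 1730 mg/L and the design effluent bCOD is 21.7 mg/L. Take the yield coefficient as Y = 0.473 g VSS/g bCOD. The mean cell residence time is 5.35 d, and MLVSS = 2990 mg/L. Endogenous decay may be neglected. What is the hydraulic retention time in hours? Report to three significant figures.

τ ≈ 34.7 h

With k_d = 0 the design equation reduces to V = Y Q (S₀−S) θ_c / X = 0.473 × 1860 × (1730 − 21.7) × 5.35 / 2990 = 2689 m³.
HRT = V/Q = 2689 m³ / 1860 m³·d⁻¹ = 1.446 d × 24 = 34.70 h.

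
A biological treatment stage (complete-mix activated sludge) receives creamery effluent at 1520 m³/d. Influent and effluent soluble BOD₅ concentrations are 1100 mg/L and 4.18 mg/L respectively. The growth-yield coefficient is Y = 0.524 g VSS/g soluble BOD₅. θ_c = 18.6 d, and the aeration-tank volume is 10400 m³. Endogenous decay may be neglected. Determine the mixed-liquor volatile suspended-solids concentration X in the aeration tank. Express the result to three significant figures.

X ≈ 1560 mg/L

From V·X = Y·Q·(S₀ − S)·θ_c (decay neglected): X = 0.524 × 1520 × (1100 − 4.18) × 18.6 / 10400 = 1561 mg/L.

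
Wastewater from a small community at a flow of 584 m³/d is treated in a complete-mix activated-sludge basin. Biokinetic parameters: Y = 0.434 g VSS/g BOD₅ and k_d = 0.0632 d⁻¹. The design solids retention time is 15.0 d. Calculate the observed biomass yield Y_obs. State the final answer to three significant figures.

Correct the yield for decay: Y_obs = Y/(1 + k_d θ_c) = 0.434 / (1 + 0.0632 × 15.0) = 0.434 / 1.948 = 0.2228.

Y_obs ≈ 0.223 g VSS/g BOD₅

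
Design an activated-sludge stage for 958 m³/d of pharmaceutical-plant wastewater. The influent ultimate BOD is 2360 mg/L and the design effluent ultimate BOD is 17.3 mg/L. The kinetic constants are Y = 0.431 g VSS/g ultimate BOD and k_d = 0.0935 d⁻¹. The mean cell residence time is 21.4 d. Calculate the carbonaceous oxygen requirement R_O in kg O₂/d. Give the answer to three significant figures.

Correct the yield for decay: Y_obs = Y/(1 + k_d θ_c) = 0.431 / (1 + 0.0935 × 21.4) = 0.431 / 3.001 = 0.1436.
Mass of ultimate BOD removed per day: Q(S₀ − S) = 958 × 2343 g/m³ = 2244 kg/d.
Biomass synthesised: P_X = Y_obs × 2244 = 322.3 kg VSS/d.
R_O = Q·ΔS − 1.42 P_X = 2244 − 457.7 = 1787 kg O₂/d.

R_O ≈ 1790 kg O₂/d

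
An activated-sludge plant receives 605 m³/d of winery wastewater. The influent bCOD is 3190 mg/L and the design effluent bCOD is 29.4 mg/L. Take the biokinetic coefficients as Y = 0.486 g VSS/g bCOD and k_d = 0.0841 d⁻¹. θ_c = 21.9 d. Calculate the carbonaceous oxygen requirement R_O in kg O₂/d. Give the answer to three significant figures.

R_O ≈ 1450 kg O₂/d

Observed yield with endogenous decay: Y_obs = Y / (1 + k_d·θ_c) = 0.486 / (1 + 0.0841 × 21.9) = 0.486 / 2.842 = 0.1710 g VSS/g bCOD.
Q·(S₀ − S) = 605 × (3190 − 29.4) × 10⁻³ = 1912 kg/d removed.
Biomass synthesised: P_X = Y_obs × 1912 = 327.0 kg VSS/d.
Carbonaceous O₂ demand = substrate oxidised − cell-mass equivalent = 1912 − 1.42 × 327.0 = 1448 kg O₂/d.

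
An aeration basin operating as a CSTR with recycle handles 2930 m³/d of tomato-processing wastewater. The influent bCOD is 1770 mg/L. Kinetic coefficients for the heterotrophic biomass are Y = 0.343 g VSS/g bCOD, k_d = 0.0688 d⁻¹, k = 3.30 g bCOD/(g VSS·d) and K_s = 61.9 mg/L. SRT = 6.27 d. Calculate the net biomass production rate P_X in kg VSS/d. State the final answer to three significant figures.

For a completely mixed reactor with recycle the Lawrence–McCarty relation gives S = K_s·(1 + k_d·θ_c) / [θ_c·(Y·k − k_d) − 1] = 61.9 × (1 + 0.0688 × 6.27) / [6.27 × (0.343 × 3.30 − 0.0688) − 1] = 88.60 / 5.666 = 15.64 mg/L.
Correct the yield for decay: Y_obs = Y/(1 + k_d θ_c) = 0.343 / (1 + 0.0688 × 6.27) = 0.343 / 1.431 = 0.2396.
Mass of bCOD removed per day: Q(S₀ − S) = 2930 × 1754 g/m³ = 5140 kg/d.
So the net sludge growth is P_X = 0.2396 × 5140 = 1232 kg VSS/d.

P_X ≈ 1230 kg VSS/d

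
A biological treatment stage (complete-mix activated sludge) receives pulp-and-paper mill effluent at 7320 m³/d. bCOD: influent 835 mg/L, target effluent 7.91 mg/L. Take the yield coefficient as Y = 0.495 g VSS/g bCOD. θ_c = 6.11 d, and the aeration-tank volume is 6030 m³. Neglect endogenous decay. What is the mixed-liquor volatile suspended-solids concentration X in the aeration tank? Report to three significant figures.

From V·X = Y·Q·(S₀ − S)·θ_c (decay neglected): X = 0.495 × 7320 × (835 − 7.91) × 6.11 / 6030 = 3037 mg/L.

X ≈ 3040 mg/L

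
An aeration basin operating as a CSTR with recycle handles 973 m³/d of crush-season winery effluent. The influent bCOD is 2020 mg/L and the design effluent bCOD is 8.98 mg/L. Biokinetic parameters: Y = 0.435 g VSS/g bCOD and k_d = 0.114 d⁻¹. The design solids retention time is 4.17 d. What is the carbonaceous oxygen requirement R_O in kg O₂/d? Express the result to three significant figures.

Y_obs = Y / (1 + k_d θ_c) = 0.435 / (1 + 0.114 × 4.17) = 0.435 / 1.475 = 0.2948.
ΔS = 2020 − 8.98 = 2011 mg/L, so the substrate removal rate is 973 × 2011/1000 = 1957 kg bCOD/d.
Net sludge production P_X = 0.2948 × 1957 = 576.9 kg VSS/d.
R_O = Q·(S₀ − S) − 1.42·P_X = 1957 − 1.42 × 576.9 = 1137 kg O₂/d.

R_O ≈ 1140 kg O₂/d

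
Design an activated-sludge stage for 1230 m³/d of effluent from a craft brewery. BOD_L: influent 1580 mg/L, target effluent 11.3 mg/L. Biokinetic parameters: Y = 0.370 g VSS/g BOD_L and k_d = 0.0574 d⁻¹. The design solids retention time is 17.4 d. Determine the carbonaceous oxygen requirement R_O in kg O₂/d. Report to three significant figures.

R_O ≈ 1420 kg O₂/d

Y_obs = Y / (1 + k_d θ_c) = 0.370 / (1 + 0.0574 × 17.4) = 0.370 / 1.999 = 0.1851.
ΔS = 1580 − 11.3 = 1569 mg/L, so the substrate removal rate is 1230 × 1569/1000 = 1930 kg BOD_L/d.
Biomass synthesised: P_X = Y_obs × 1930 = 357.2 kg VSS/d.
R_O = Q·(S₀ − S) − 1.42·P_X = 1930 − 1.42 × 357.2 = 1422 kg O₂/d.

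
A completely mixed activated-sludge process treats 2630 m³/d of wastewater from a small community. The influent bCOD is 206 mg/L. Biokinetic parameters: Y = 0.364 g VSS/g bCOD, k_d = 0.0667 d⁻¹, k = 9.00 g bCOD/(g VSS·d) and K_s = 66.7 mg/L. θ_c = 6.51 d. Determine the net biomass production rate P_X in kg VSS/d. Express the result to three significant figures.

P_X ≈ 134 kg VSS/d

Effluent substrate depends only on kinetics and SRT: S = K_s(1 + k_d θ_c) / [θ_c(Yk − k_d) − 1] = 66.7 × (1 + 0.0667 × 6.51) / [6.51 × (0.364 × 9.00 − 0.0667) − 1] = 95.66 / 19.89 = 4.809 mg/L.
Y_obs = Y / (1 + k_d θ_c) = 0.364 / (1 + 0.0667 × 6.51) = 0.364 / 1.434 = 0.2538.
Mass of bCOD removed per day: Q(S₀ − S) = 2630 × 201.2 g/m³ = 529.1 kg/d.
Net biomass production P_X = Y_obs × Q·(S₀ − S) = 0.2538 × 529.1 = 134.3 kg VSS/d.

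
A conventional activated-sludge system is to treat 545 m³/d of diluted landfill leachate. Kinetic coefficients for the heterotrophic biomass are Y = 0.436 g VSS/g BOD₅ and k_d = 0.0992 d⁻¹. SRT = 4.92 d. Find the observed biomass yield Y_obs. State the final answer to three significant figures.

Observed yield with endogenous decay: Y_obs = Y / (1 + k_d·θ_c) = 0.436 / (1 + 0.0992 × 4.92) = 0.436 / 1.488 = 0.2930 g VSS/g BOD₅.

Y_obs ≈ 0.293 g VSS/g BOD₅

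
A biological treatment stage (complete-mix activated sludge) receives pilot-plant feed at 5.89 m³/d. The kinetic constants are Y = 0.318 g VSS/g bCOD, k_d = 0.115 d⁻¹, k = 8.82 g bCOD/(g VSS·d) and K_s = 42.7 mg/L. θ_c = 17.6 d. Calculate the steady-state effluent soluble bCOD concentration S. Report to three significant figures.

S ≈ 2.79 mg/L

For a completely mixed reactor with recycle the Lawrence–McCarty relation gives S = K_s·(1 + k_d·θ_c) / [θ_c·(Y·k − k_d) − 1] = 42.7 × (1 + 0.115 × 17.6) / [17.6 × (0.318 × 8.82 − 0.115) − 1] = 129.1 / 46.34 = 2.786 mg/L.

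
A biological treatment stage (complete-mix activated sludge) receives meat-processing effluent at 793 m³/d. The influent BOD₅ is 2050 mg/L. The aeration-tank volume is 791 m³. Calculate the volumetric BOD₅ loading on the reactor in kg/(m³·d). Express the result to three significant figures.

L_v = Q S₀ / V = 793 × 2050 × 10⁻³ / 791.0 = 2.055 kg/(m³·d).

L_v ≈ 2.06 kg BOD₅/(m³·d)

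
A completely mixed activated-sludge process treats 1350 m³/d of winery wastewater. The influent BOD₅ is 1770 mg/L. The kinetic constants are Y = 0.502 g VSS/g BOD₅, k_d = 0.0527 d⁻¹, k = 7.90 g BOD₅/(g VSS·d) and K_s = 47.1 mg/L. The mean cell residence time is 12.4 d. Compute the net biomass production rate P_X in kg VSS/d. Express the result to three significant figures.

P_X ≈ 725 kg VSS/d

Effluent substrate depends only on kinetics and SRT: S = K_s(1 + k_d θ_c) / [θ_c(Yk − k_d) − 1] = 47.1 × (1 + 0.0527 × 12.4) / [12.4 × (0.502 × 7.90 − 0.0527) − 1] = 77.88 / 47.52 = 1.639 mg/L.
Correct the yield for decay: Y_obs = Y/(1 + k_d θ_c) = 0.502 / (1 + 0.0527 × 12.4) = 0.502 / 1.653 = 0.3036.
ΔS = 1770 − 1.64 = 1768 mg/L, so the substrate removal rate is 1350 × 1768/1000 = 2387 kg BOD₅/d.
So the net sludge growth is P_X = 0.3036 × 2387 = 724.8 kg VSS/d.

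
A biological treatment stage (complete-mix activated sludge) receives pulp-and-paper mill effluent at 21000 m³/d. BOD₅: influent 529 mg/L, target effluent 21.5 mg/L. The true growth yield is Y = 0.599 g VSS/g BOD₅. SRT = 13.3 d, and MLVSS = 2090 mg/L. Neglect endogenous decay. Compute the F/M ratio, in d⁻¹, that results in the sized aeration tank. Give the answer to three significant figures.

Biomass mass balance (decay neglected): V·X = Y·Q·(S₀ − S)·θ_c, so V = 0.599 × 21000 × (529 − 21.5) × 13.3 / 2090 = 40624 m³.
Food-to-microorganism ratio F/M = Q S₀ / (V X) = 21000 × 529 / (40624 × 2090) = 0.1308 d⁻¹.

F/M ≈ 0.131 d⁻¹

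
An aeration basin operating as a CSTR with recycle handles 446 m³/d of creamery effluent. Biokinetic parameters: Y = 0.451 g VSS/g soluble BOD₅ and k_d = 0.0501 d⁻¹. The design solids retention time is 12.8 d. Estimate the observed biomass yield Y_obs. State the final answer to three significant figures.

The observed yield is Y_obs = Y/(1 + k_d·θ_c) = 0.451 / (1 + 0.0501 × 12.8) = 0.451 / 1.641 = 0.2748 g VSS per g soluble BOD₅ removed.

Y_obs ≈ 0.275 g VSS/g soluble BOD₅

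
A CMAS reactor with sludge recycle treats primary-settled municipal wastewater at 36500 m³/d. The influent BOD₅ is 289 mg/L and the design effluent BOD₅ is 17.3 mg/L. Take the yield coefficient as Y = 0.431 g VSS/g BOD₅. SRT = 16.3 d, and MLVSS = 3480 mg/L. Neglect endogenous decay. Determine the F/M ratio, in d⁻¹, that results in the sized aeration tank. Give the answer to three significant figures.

F/M ≈ 0.151 d⁻¹

With k_d = 0 the design equation reduces to V = Y Q (S₀−S) θ_c / X = 0.431 × 36500 × (289 − 17.3) × 16.3 / 3480 = 20020 m³.
F/M = Q·S₀ / (V·X) = 36500 × 289 / (20020 × 3480) = 0.1514 g BOD₅·(g VSS·d)⁻¹.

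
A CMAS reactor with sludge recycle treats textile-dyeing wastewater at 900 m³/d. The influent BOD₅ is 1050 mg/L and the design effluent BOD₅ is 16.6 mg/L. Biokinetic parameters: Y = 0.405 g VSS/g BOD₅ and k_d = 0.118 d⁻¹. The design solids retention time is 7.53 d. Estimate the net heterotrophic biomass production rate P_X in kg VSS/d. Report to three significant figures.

Correct the yield for decay: Y_obs = Y/(1 + k_d θ_c) = 0.405 / (1 + 0.118 × 7.53) = 0.405 / 1.889 = 0.2145.
Mass of BOD₅ removed per day: Q(S₀ − S) = 900 × 1033 g/m³ = 930.1 kg/d.
P_X = Y_obs · Q(S₀ − S) = 0.2145 × 930.1 = 199.5 kg VSS/d.

P_X ≈ 199 kg VSS/d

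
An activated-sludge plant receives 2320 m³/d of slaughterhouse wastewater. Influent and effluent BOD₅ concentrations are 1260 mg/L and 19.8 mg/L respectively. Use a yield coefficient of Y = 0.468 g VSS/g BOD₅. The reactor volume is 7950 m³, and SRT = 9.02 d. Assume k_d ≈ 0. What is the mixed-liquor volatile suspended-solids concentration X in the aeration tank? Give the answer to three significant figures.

X ≈ 1530 mg/L

Without decay, X = Y Q (S₀−S) θ_c / V = 0.468 × 2320 × (1260 − 19.8) × 9.02 / 7950 = 1528 mg/L.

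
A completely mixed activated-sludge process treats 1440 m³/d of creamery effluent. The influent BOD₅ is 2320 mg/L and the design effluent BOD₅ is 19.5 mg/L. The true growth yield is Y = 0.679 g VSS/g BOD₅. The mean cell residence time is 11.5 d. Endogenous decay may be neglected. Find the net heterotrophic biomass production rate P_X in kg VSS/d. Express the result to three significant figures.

P_X ≈ 2250 kg VSS/d

Since k_d ≈ 0, Y_obs = Y = 0.679 g VSS/g BOD₅.
Substrate removed = Q·(S₀ − S) = 1440 m³/d × (2320 − 19.5) g/m³ = 3.31×10^6 g/d = 3313 kg/d.
So the net sludge growth is P_X = 0.6790 × 3313 = 2249 kg VSS/d.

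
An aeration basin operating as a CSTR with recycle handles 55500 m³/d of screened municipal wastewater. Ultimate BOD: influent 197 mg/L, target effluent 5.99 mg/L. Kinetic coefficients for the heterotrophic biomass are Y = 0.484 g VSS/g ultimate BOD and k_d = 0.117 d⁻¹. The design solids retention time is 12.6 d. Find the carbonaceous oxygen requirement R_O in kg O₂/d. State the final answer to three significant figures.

Correct the yield for decay: Y_obs = Y/(1 + k_d θ_c) = 0.484 / (1 + 0.117 × 12.6) = 0.484 / 2.474 = 0.1956.
Substrate removed = Q·(S₀ − S) = 55500 m³/d × (197 − 5.99) g/m³ = 1.06×10^7 g/d = 10601 kg/d.
Biomass synthesised: P_X = Y_obs × 10601 = 2074 kg VSS/d.
R_O = Q·(S₀ − S) − 1.42·P_X = 10601 − 1.42 × 2074 = 7656 kg O₂/d.

R_O ≈ 7660 kg O₂/d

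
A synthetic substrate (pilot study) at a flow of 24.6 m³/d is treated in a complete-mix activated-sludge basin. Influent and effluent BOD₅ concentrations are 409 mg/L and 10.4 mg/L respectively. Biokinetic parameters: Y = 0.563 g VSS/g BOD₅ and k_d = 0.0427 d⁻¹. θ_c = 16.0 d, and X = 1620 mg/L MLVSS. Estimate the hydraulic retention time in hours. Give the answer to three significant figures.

Rearranging the biomass balance for a CMAS with decay, V = Y·Q·ΔS·θ_c / [X·(1+k_d θ_c)] = 0.563 × 24.6 × (409 − 10.4) × 16.0 / [1620 × (1 + 0.0427 × 16.0)] = 8.83×10^4 / 2727 = 32.39 m³.
HRT = V/Q = 32.39 m³ / 24.6 m³·d⁻¹ = 1.317 d × 24 = 31.60 h.

τ ≈ 31.6 h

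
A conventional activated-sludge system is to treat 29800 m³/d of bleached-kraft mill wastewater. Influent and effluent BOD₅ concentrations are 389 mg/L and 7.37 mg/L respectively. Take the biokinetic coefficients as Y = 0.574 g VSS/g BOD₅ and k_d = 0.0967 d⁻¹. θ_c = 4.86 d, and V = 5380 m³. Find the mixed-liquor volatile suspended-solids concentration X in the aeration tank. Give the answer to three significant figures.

Solving the biomass balance for X: X = Y Q (S₀−S) θ_c / [V (1+k_d θ_c)] = 0.574 × 29800 × (389 − 7.37) × 4.86 / [5380 × (1 + 0.0967 × 4.86)] = 4012 mg/L.

X ≈ 4010 mg/L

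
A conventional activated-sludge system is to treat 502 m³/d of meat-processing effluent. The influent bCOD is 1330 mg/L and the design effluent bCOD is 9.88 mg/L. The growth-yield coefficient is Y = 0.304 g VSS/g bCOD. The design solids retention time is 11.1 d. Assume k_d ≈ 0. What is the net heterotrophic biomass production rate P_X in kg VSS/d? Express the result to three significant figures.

P_X ≈ 201 kg VSS/d

No decay correction is needed, so Y_obs = Y = 0.304.
Substrate removed = Q·(S₀ − S) = 502 m³/d × (1330 − 9.88) g/m³ = 6.63×10^5 g/d = 662.7 kg/d.
P_X = Y_obs · Q(S₀ − S) = 0.3040 × 662.7 = 201.5 kg VSS/d.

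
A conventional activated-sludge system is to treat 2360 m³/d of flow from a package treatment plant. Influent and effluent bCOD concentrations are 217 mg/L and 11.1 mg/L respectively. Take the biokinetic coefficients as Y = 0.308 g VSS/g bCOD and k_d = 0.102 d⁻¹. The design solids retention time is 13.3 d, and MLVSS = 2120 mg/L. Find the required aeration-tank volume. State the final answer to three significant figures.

Rearranging the biomass balance for a CMAS with decay, V = Y·Q·ΔS·θ_c / [X·(1+k_d θ_c)] = 0.308 × 2360 × (217 − 11.1) × 13.3 / [2120 × (1 + 0.102 × 13.3)] = 1.99×10^6 / 4996 = 398.4 m³.

V ≈ 398 m³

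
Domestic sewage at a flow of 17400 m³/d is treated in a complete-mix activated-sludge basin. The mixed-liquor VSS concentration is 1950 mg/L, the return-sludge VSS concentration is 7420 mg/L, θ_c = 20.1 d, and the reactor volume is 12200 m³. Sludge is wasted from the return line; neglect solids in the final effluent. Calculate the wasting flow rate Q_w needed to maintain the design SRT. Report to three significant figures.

Q_w ≈ 160 m³/d

θ_c = V·X/(Q_w·X_r) when wasting from the recycle, so Q_w = V·X/(θ_c·X_r) = 12200 × 1950 / (20.1 × 7420) = 159.5 m³/d.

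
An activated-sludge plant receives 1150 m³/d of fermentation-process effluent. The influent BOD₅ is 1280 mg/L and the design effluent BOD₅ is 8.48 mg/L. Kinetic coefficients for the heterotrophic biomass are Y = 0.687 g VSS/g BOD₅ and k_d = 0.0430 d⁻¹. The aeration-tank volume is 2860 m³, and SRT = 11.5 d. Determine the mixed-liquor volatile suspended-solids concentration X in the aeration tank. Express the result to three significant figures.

From V·X·(1 + k_d·θ_c) = Y·Q·(S₀ − S)·θ_c: X = 0.687 × 1150 × (1280 − 8.48) × 11.5 / [2860 × (1 + 0.0430 × 11.5)] = 2703 mg/L.

X ≈ 2700 mg/L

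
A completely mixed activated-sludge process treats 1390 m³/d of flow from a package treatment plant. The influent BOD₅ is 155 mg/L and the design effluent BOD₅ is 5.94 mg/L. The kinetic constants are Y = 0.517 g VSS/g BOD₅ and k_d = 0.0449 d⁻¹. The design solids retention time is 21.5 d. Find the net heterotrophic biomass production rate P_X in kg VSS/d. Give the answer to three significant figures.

P_X ≈ 54.5 kg VSS/d

Correct the yield for decay: Y_obs = Y/(1 + k_d θ_c) = 0.517 / (1 + 0.0449 × 21.5) = 0.517 / 1.965 = 0.2631.
ΔS = 155 − 5.94 = 149.1 mg/L, so the substrate removal rate is 1390 × 149.1/1000 = 207.2 kg BOD₅/d.
So the net sludge growth is P_X = 0.2631 × 207.2 = 54.50 kg VSS/d.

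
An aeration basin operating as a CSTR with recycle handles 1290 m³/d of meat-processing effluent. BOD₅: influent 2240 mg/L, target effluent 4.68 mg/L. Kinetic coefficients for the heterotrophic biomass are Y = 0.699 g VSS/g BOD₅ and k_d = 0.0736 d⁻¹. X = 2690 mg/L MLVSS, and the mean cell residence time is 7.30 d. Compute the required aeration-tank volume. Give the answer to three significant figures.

Steady-state biomass mass balance: V·X·(1 + k_d·θ_c) = Y·Q·(S₀ − S)·θ_c, so V = 0.699 × 1290 × (2240 − 4.68) × 7.30 / [2690 × (1 + 0.0736 × 7.30)] = 1.47×10^7 / 4135 = 3558 m³.

V ≈ 3560 m³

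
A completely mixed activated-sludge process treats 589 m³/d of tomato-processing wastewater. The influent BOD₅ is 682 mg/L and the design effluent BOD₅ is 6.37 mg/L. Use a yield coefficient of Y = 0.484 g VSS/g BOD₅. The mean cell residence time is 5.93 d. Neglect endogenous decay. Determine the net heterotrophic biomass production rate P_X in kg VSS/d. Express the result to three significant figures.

With endogenous decay neglected, the observed yield equals the true yield: Y_obs = Y = 0.484 g VSS/g BOD₅.
Q·(S₀ − S) = 589 × (682 − 6.37) × 10⁻³ = 397.9 kg/d removed.
So the net sludge growth is P_X = 0.4840 × 397.9 = 192.6 kg VSS/d.

P_X ≈ 193 kg VSS/d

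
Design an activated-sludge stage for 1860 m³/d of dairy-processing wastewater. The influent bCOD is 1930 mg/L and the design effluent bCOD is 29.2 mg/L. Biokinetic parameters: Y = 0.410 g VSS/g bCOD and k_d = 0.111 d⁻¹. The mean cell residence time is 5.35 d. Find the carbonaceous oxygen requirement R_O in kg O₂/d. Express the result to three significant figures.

R_O ≈ 2240 kg O₂/d

Observed yield with endogenous decay: Y_obs = Y / (1 + k_d·θ_c) = 0.410 / (1 + 0.111 × 5.35) = 0.410 / 1.594 = 0.2572 g VSS/g bCOD.
Substrate removed = Q·(S₀ − S) = 1860 m³/d × (1930 − 29.2) g/m³ = 3.54×10^6 g/d = 3535 kg/d.
Biomass synthesised: P_X = Y_obs × 3535 = 909.5 kg VSS/d.
Carbonaceous O₂ demand = substrate oxidised − cell-mass equivalent = 3535 − 1.42 × 909.5 = 2244 kg O₂/d.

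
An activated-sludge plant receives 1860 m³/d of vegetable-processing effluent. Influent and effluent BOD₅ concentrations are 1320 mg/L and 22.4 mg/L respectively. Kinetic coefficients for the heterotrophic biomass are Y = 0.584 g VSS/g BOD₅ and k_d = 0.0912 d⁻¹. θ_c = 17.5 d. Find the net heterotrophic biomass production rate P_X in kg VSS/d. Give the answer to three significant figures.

P_X ≈ 543 kg VSS/d

Y_obs = Y / (1 + k_d θ_c) = 0.584 / (1 + 0.0912 × 17.5) = 0.584 / 2.596 = 0.2250.
Substrate removed = Q·(S₀ − S) = 1860 m³/d × (1320 − 22.4) g/m³ = 2.41×10^6 g/d = 2414 kg/d.
So the net sludge growth is P_X = 0.2250 × 2414 = 543.0 kg VSS/d.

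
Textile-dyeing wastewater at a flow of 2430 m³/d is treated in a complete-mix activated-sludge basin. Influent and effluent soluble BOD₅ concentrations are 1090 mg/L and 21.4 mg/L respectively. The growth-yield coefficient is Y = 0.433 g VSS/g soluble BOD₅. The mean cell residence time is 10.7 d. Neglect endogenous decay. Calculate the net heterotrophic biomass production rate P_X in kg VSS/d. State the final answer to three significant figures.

No decay correction is needed, so Y_obs = Y = 0.433.
ΔS = 1090 − 21.4 = 1069 mg/L, so the substrate removal rate is 2430 × 1069/1000 = 2597 kg soluble BOD₅/d.
Biomass produced: P_X = Y_obs·Q·ΔS = 0.4330 × 2597 ≈ 1124 kg VSS/d.

P_X ≈ 1120 kg VSS/d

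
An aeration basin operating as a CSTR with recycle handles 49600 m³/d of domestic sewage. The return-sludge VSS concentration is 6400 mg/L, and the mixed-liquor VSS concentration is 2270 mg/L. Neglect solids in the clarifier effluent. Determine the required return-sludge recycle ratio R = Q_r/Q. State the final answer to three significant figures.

R ≈ 0.550

Solids balance on the clarifier gives (1+R)X = R·X_r, so R = X/(X_r − X) = 2270 / (6400 − 2270) = 0.5496.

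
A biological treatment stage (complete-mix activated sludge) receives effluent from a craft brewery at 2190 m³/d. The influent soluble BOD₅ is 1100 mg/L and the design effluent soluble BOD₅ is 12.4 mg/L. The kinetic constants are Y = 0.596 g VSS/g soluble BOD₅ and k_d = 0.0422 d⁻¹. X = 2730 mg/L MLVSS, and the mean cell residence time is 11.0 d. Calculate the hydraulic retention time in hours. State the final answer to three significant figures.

τ ≈ 42.8 h

Steady-state biomass mass balance: V·X·(1 + k_d·θ_c) = Y·Q·(S₀ − S)·θ_c, so V = 0.596 × 2190 × (1100 − 12.4) × 11.0 / [2730 × (1 + 0.0422 × 11.0)] = 1.56×10^7 / 3997 = 3907 m³.
τ = V/Q = 3907/2190 = 1.784 d, or 42.81 h.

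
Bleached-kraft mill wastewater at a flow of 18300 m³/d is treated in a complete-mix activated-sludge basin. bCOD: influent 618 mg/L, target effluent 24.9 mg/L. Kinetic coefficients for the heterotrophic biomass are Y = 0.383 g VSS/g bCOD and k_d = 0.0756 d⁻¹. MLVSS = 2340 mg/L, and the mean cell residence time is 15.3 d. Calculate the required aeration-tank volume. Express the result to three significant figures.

V ≈ 12600 m³

Steady-state biomass mass balance: V·X·(1 + k_d·θ_c) = Y·Q·(S₀ − S)·θ_c, so V = 0.383 × 18300 × (618 − 24.9) × 15.3 / [2340 × (1 + 0.0756 × 15.3)] = 6.36×10^7 / 5047 = 12603 m³.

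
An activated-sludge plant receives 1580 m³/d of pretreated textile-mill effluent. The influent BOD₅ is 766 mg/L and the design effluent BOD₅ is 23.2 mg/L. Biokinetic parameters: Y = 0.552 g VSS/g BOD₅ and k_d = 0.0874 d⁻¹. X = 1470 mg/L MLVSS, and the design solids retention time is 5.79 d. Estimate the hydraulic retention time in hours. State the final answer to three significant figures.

τ ≈ 25.7 h

Rearranging the biomass balance for a CMAS with decay, V = Y·Q·ΔS·θ_c / [X·(1+k_d θ_c)] = 0.552 × 1580 × (766 − 23.2) × 5.79 / [1470 × (1 + 0.0874 × 5.79)] = 3.75×10^6 / 2214 = 1694 m³.
τ = V/Q = 1694/1580 = 1.072 d, or 25.74 h.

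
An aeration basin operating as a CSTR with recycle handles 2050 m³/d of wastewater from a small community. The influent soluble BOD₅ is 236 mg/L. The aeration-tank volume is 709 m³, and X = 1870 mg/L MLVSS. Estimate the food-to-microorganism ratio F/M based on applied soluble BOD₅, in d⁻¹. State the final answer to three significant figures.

F/M ≈ 0.365 d⁻¹

F/M = Q·S₀ / (V·X) = 2050 × 236 / (709.0 × 1870) = 0.3649 g soluble BOD₅·(g VSS·d)⁻¹.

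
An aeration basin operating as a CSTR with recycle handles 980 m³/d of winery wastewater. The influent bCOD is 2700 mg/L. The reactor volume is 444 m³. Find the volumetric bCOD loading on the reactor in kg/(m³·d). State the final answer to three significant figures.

Volumetric loading L_v = Q·S₀ / V = 980 × 2700 g/m³ / 444.0 m³ = 5959 g/(m³·d) = 5.959 kg bCOD/(m³·d).

L_v ≈ 5.96 kg bCOD/(m³·d)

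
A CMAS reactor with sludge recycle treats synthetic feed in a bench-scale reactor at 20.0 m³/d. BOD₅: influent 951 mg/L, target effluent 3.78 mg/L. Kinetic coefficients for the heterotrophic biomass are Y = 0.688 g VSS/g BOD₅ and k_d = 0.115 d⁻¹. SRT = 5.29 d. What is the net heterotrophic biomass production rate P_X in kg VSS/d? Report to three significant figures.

P_X ≈ 8.10 kg VSS/d

The observed yield is Y_obs = Y/(1 + k_d·θ_c) = 0.688 / (1 + 0.115 × 5.29) = 0.688 / 1.608 = 0.4278 g VSS per g BOD₅ removed.
ΔS = 951 − 3.78 = 947.2 mg/L, so the substrate removal rate is 20.0 × 947.2/1000 = 18.94 kg BOD₅/d.
Net biomass production P_X = Y_obs × Q·(S₀ − S) = 0.4278 × 18.94 = 8.104 kg VSS/d.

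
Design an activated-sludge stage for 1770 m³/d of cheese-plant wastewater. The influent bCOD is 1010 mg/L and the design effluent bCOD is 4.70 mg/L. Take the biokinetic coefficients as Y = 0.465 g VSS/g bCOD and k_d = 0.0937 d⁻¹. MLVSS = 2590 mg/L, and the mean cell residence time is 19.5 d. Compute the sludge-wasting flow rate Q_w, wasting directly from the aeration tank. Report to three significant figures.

From the SRT design equation V = Y Q (S₀−S) θ_c / [X (1 + k_d θ_c)] = 0.465 × 1770 × (1010 − 4.70) × 19.5 / [2590 × (1 + 0.0937 × 19.5)] = 1.61×10^7 / 7322 = 2203 m³.
Wasting from the aeration tank: Q_w = V / θ_c = 2203 / 19.5 = 113.0 m³/d.

Q_w ≈ 113 m³/d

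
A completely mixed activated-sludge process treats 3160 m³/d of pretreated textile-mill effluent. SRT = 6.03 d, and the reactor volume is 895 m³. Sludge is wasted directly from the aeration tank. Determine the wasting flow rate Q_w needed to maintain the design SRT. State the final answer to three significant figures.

Wasting from the aeration tank: Q_w = V / θ_c = 895.0 / 6.03 = 148.4 m³/d.

Q_w ≈ 148 m³/d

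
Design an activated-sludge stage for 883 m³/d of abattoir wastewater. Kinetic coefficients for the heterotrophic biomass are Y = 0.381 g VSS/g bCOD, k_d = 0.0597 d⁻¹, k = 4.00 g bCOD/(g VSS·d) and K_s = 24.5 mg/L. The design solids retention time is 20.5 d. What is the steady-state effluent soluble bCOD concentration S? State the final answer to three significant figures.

From the Monod/SRT balance for a CMAS, S = K_s·(1+k_d θ_c)/[θ_c·(Y k − k_d) − 1] = 24.5 × (1 + 0.0597 × 20.5) / [20.5 × (0.381 × 4.00 − 0.0597) − 1] = 54.48 / 29.02 = 1.878 mg/L.

S ≈ 1.88 mg/L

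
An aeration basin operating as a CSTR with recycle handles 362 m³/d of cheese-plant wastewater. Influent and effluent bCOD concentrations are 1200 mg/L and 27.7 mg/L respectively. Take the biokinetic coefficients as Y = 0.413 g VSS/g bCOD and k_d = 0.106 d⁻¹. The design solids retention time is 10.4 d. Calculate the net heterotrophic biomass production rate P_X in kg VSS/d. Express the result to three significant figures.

P_X ≈ 83.4 kg VSS/d

Y_obs = Y / (1 + k_d θ_c) = 0.413 / (1 + 0.106 × 10.4) = 0.413 / 2.102 = 0.1964.
Mass of bCOD removed per day: Q(S₀ − S) = 362 × 1172 g/m³ = 424.4 kg/d.
Biomass produced: P_X = Y_obs·Q·ΔS = 0.1964 × 424.4 ≈ 83.36 kg VSS/d.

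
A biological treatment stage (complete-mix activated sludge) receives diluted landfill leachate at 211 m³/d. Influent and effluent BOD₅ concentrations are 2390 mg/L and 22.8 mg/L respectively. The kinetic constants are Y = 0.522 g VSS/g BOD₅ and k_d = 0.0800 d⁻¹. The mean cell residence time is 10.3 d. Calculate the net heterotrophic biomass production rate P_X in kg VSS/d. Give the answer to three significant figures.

P_X ≈ 143 kg VSS/d

Observed yield with endogenous decay: Y_obs = Y / (1 + k_d·θ_c) = 0.522 / (1 + 0.0800 × 10.3) = 0.522 / 1.824 = 0.2862 g VSS/g BOD₅.
Substrate removed = Q·(S₀ − S) = 211 m³/d × (2390 − 22.8) g/m³ = 4.99×10^5 g/d = 499.5 kg/d.
Net biomass production P_X = Y_obs × Q·(S₀ − S) = 0.2862 × 499.5 = 142.9 kg VSS/d.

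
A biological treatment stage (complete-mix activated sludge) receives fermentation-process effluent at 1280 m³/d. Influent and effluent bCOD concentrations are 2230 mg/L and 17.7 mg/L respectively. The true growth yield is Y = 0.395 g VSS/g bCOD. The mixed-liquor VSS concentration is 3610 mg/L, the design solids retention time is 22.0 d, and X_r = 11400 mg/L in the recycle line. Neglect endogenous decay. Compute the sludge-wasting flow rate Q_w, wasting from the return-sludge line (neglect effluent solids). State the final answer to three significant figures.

Q_w ≈ 98.1 m³/d

Biomass mass balance (decay neglected): V·X = Y·Q·(S₀ − S)·θ_c, so V = 0.395 × 1280 × (2230 − 17.7) × 22.0 / 3610 = 6817 m³.
Q_w = (V·X)/(θ_c X_r) = 6817 × 3610 / (22.0 × 11400) = 98.12 m³/d.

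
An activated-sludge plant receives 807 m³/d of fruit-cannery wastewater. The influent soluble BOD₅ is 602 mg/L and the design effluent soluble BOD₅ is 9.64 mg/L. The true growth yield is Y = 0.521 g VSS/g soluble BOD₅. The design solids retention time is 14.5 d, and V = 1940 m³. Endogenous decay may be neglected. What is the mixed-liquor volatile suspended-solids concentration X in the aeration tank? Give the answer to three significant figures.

Without decay, X = Y Q (S₀−S) θ_c / V = 0.521 × 807 × (602 − 9.64) × 14.5 / 1940 = 1862 mg/L.

X ≈ 1860 mg/L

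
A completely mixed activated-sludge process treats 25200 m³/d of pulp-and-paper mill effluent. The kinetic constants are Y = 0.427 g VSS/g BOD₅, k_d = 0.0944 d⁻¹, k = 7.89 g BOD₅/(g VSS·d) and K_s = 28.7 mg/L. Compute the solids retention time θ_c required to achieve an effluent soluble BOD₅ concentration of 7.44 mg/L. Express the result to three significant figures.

θ_c ≈ 1.67 d

Specific growth rate at S = 7.44 mg/L: μ = YkS/(K_s+S) = 0.427·7.89·7.44/(28.7+7.44) = 0.6936 d⁻¹.
θ_c = 1/(μ − k_d) = 1/(0.6936 − 0.0944) = 1/0.5992 = 1.669 d.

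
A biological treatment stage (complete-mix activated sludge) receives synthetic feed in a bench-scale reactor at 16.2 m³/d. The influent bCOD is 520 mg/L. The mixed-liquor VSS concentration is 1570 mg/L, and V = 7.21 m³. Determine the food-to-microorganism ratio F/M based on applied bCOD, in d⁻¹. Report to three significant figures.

F/M ≈ 0.744 d⁻¹

F/M = applied load / biomass = Q·S₀/(V·X) = 16.2 × 520 / (7.210 × 1570) = 0.7442 d⁻¹.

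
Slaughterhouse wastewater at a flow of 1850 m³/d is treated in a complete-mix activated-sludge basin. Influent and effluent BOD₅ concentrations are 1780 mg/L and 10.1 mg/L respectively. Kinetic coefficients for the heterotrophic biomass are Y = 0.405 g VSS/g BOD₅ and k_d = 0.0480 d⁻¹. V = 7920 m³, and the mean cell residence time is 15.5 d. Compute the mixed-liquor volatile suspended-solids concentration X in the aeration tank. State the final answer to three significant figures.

X ≈ 1490 mg/L

From V·X·(1 + k_d·θ_c) = Y·Q·(S₀ − S)·θ_c: X = 0.405 × 1850 × (1780 − 10.1) × 15.5 / [7920 × (1 + 0.0480 × 15.5)] = 1488 mg/L.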